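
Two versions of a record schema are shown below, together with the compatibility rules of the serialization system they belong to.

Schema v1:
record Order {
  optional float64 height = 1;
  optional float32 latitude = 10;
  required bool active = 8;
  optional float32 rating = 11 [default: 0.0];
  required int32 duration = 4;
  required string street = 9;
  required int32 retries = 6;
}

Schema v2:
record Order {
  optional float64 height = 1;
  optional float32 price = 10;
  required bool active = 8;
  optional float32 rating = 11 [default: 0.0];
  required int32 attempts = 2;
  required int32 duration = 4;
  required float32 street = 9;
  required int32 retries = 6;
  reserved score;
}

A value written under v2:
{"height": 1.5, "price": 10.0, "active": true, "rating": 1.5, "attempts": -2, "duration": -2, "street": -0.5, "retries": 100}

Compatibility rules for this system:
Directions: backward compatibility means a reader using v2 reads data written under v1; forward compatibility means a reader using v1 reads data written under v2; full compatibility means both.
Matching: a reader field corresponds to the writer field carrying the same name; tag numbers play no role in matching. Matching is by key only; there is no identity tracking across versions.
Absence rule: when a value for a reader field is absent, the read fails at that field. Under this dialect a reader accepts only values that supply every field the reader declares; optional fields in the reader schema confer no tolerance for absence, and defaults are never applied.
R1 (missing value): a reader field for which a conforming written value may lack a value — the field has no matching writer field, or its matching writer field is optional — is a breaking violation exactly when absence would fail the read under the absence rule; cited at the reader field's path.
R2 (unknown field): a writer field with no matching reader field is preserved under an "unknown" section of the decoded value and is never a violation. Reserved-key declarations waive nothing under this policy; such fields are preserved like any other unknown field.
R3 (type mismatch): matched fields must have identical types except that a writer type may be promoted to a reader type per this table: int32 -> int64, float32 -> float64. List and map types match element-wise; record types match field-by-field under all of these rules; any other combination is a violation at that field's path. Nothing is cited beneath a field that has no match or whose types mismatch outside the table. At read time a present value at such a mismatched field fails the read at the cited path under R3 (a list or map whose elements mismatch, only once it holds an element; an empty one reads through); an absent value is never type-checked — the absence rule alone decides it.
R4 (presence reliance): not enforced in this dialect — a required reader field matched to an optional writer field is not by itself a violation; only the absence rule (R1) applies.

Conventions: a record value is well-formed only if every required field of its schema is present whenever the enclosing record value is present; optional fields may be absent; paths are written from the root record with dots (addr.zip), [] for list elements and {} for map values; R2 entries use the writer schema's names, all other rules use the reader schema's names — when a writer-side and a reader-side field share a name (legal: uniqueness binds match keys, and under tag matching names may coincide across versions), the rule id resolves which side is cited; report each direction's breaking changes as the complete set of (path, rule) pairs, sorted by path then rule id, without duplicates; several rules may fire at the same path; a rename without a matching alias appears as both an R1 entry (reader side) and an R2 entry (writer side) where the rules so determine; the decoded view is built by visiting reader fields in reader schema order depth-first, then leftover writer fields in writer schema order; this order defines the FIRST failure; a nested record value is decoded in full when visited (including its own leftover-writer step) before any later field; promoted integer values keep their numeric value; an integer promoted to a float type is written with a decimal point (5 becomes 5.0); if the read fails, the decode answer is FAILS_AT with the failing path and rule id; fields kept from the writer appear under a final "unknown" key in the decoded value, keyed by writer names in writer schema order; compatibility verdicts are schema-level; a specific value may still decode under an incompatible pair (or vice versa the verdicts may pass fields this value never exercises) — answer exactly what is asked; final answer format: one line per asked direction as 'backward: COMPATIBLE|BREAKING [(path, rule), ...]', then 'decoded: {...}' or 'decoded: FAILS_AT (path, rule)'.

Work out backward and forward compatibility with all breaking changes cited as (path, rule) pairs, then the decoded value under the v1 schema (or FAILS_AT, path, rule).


backward: BREAKING [(attempts, R1), (height, R1), (price, R1), (rating, R1), (street, R3)]; forward: BREAKING [(height, R1), (latitude, R1), (rating, R1), (street, R3)]; decoded: FAILS_AT (latitude, R1)

the writer's type comes first in each Order pair
backward on Order — v2 reading data written by v1:
  height <- height (float64 -> float64, writer optional)
  no writer field matches reader price
  active <- active (bool -> bool, writer required)
  rating <- rating (float32 -> float32, writer optional)
  no writer field matches reader attempts
  duration <- duration (int32 -> int32, writer required)
  street <- street (string -> float32, writer required)
  retries <- retries (int32 -> int32, writer required)
  latitude (writer side), unknown to reader
  R1 fires at attempts
  R1 fires at height
  R1 fires at price
  R1 fires at rating
  R3 fires at street
  backward on Order therefore BREAKING (5)
forward on Order — v1 reading data written by v2:
  height <- height (float64 -> float64, writer optional)
  no writer field matches reader latitude
  active <- active (bool -> bool, writer required)
  rating <- rating (float32 -> float32, writer optional)
  duration <- duration (int32 -> int32, writer required)
  street <- street (float32 -> string, writer required)
  retries <- retries (int32 -> int32, writer required)
  price (writer side), unknown to reader
  attempts (writer side), unknown to reader
  R1 fires at height
  R1 fires at latitude
  R1 fires at rating
  R3 fires at street
  forward on Order therefore BREAKING (4)
decode (reader v1):
  height := 1.5
  read fails at latitude under R1 (no fill)
  => FAILS_AT (latitude, R1)


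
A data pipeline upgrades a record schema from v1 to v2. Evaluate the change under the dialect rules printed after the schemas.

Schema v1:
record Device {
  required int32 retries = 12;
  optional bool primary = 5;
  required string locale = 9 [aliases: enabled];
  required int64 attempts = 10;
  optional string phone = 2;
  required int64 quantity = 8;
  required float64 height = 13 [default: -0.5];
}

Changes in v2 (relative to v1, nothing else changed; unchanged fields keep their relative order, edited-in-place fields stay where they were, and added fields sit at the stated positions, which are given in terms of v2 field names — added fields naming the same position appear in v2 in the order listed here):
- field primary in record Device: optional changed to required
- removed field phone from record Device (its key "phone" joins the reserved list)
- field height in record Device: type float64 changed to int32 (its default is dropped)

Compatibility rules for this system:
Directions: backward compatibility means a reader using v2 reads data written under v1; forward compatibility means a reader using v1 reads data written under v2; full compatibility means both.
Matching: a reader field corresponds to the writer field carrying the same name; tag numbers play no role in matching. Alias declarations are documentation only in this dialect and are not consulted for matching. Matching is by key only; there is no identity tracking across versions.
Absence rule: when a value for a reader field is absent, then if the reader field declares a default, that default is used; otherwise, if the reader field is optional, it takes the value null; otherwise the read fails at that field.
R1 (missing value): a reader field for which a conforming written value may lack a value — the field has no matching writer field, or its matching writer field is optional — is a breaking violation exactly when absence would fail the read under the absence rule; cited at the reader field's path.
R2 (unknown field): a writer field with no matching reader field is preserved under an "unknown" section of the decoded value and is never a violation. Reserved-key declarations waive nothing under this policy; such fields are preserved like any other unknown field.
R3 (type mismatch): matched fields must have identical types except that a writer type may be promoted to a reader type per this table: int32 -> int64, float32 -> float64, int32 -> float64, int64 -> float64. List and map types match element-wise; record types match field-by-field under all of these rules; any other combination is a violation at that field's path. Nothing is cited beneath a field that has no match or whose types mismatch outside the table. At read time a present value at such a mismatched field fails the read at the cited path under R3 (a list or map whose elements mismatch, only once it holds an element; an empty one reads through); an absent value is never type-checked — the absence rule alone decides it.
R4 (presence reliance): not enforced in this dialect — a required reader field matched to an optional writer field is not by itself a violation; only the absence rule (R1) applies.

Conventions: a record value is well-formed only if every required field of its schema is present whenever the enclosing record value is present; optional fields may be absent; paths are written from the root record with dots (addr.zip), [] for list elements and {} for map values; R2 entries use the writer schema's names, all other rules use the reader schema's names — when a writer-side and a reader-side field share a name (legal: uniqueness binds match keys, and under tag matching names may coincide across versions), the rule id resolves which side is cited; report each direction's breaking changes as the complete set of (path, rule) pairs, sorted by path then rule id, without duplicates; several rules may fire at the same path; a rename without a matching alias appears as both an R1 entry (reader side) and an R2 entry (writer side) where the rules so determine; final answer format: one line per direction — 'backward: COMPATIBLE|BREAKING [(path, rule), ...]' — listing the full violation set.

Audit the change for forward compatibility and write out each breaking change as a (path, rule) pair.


the writer's type comes first in each Device pair
forward pass over Device, reader schema v1, writer schema v2:
  retries <- retries (int32 -> int32, writer required)
  primary <- primary (bool -> bool, writer required)
  locale <- locale (string -> string, writer required)
  attempts <- attempts (int64 -> int64, writer required)
  phone has no writer counterpart
  quantity <- quantity (int64 -> int64, writer required)
  height <- height (int32 -> float64, writer required)
  => forward: COMPATIBLE
checking off the Device differences that do not matter here:
  field primary in record Device: optional changed to required -> affects backward compatibility only, which is not asked
  removed field phone from record Device (its key "phone" joins the reserved list) -> inert for the asked Device verdict: nothing fires
  field height in record Device: type float64 changed to int32 (its default is dropped) -> affects backward compatibility only, which is not asked

forward: COMPATIBLE []


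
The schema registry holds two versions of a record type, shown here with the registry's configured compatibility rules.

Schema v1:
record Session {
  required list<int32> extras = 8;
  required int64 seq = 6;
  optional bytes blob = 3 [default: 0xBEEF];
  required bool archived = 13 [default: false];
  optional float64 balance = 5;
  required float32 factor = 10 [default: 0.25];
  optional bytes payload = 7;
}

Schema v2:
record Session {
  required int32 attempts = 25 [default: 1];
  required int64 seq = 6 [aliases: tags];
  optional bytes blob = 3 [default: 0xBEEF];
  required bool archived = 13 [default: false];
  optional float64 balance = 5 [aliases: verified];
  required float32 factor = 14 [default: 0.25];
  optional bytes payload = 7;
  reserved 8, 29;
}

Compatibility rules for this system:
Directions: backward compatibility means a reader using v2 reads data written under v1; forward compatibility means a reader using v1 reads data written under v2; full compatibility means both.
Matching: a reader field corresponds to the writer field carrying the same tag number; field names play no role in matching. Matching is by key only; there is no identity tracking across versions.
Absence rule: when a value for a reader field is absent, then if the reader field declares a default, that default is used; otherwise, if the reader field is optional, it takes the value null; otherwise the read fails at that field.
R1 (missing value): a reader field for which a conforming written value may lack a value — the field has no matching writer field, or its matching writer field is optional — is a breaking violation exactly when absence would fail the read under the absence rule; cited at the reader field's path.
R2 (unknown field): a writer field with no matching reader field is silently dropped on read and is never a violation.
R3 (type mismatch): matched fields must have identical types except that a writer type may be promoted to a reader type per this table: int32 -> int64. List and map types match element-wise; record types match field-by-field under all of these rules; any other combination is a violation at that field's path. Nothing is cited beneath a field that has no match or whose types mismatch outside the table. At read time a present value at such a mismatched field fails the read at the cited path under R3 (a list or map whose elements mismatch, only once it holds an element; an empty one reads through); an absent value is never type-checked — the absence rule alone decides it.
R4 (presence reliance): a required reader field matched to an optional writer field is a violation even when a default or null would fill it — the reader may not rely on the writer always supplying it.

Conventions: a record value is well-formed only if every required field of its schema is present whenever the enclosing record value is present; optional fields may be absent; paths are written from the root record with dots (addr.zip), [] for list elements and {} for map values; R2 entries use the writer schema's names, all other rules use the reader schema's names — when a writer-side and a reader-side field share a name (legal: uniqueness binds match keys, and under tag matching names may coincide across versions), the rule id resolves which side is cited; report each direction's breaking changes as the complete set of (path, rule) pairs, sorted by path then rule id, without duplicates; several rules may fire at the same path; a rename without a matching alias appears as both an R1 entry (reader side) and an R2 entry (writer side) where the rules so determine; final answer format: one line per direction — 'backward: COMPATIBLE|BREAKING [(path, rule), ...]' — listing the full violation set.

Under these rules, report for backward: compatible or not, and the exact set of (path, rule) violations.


backward: COMPATIBLE []

the writer's type comes first in each Session pair
backward on Session — v2 reading data written by v1:
  no writer field matches reader attempts
  writer required, int64 -> int64: reader seq maps from writer seq
  writer optional, bytes -> bytes: reader blob maps from writer blob
  writer required, bool -> bool: reader archived maps from writer archived
  writer optional, float64 -> float64: reader balance maps from writer balance
  no writer field matches reader factor
  writer optional, bytes -> bytes: reader payload maps from writer payload
  leftover writer field: extras
  leftover writer field: factor
  nothing fires on Session: backward is COMPATIBLE
the other Session changes do not affect what is asked:
  added field attempts to record Session: required int32, tag 25, default 1 (in v2 it sits immediately before seq) -> inert for the asked Session verdict: nothing fires
  field factor in record Session: tag 10 changed to 14 -> inert for the asked Session verdict: nothing fires
  removed field extras from record Session (its key 8 joins the reserved list) -> its effect on Session is confined to the forward direction, not asked


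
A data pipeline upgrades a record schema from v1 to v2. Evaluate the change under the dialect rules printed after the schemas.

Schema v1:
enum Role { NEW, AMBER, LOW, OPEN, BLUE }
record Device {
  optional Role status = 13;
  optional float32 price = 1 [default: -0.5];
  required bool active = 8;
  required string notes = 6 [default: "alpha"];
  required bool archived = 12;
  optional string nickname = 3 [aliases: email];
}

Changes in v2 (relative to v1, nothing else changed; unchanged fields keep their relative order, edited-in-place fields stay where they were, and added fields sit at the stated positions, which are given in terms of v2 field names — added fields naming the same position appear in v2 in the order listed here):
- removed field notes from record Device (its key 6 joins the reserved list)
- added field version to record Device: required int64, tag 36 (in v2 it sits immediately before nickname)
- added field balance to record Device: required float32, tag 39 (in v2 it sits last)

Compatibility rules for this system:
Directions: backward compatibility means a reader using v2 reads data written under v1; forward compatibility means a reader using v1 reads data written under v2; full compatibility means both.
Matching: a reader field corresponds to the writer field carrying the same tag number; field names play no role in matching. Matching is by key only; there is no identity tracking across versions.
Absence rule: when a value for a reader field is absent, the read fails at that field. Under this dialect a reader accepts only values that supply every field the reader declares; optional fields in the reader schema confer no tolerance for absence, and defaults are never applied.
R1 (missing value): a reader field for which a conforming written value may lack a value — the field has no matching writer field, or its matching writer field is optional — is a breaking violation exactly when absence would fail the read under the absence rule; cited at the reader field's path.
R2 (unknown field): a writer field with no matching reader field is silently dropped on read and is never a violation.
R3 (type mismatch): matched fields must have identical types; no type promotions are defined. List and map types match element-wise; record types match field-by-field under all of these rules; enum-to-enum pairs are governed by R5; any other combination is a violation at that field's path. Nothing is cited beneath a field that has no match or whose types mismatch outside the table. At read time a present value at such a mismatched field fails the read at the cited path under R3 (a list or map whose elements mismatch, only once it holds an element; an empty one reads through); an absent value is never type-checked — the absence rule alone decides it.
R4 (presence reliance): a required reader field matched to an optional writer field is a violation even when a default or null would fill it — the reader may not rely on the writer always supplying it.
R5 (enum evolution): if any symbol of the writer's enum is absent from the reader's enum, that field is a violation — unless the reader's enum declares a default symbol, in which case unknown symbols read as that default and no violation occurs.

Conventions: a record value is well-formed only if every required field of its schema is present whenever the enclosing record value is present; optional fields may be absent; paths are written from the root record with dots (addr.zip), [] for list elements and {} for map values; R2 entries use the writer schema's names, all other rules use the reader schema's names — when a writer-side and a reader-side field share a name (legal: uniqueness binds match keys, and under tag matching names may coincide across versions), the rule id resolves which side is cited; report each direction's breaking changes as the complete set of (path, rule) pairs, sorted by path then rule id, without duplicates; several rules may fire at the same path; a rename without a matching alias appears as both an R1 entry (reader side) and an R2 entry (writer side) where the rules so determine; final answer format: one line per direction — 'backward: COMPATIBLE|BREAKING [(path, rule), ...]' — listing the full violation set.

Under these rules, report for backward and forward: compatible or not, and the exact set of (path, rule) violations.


backward: BREAKING [(balance, R1), (nickname, R1), (price, R1), (status, R1), (version, R1)]; forward: BREAKING [(nickname, R1), (notes, R1), (price, R1), (status, R1)]

each type pair in Device: writer, then reader
backward analysis of Device with v2 as reader and v1 as writer:
  Role -> Role, writer optional: status aligns to status
  float32 -> float32, writer optional: price aligns to price
  bool -> bool, writer required: active aligns to active
  bool -> bool, writer required: archived aligns to archived
  no writer field matches reader version
  string -> string, writer optional: nickname aligns to nickname
  no writer field matches reader balance
  notes (writer side), unknown to reader
  R1 fires at balance
  R1 fires at nickname
  R1 fires at price
  R1 fires at status
  R1 fires at version
  backward on Device therefore BREAKING (5)
forward analysis of Device with v1 as reader and v2 as writer:
  Role -> Role, writer optional: status aligns to status
  float32 -> float32, writer optional: price aligns to price
  bool -> bool, writer required: active aligns to active
  no writer field matches reader notes
  bool -> bool, writer required: archived aligns to archived
  string -> string, writer optional: nickname aligns to nickname
  version (writer side), unknown to reader
  balance (writer side), unknown to reader
  R1 fires at nickname
  R1 fires at notes
  R1 fires at price
  R1 fires at status
  forward on Device therefore BREAKING (4)


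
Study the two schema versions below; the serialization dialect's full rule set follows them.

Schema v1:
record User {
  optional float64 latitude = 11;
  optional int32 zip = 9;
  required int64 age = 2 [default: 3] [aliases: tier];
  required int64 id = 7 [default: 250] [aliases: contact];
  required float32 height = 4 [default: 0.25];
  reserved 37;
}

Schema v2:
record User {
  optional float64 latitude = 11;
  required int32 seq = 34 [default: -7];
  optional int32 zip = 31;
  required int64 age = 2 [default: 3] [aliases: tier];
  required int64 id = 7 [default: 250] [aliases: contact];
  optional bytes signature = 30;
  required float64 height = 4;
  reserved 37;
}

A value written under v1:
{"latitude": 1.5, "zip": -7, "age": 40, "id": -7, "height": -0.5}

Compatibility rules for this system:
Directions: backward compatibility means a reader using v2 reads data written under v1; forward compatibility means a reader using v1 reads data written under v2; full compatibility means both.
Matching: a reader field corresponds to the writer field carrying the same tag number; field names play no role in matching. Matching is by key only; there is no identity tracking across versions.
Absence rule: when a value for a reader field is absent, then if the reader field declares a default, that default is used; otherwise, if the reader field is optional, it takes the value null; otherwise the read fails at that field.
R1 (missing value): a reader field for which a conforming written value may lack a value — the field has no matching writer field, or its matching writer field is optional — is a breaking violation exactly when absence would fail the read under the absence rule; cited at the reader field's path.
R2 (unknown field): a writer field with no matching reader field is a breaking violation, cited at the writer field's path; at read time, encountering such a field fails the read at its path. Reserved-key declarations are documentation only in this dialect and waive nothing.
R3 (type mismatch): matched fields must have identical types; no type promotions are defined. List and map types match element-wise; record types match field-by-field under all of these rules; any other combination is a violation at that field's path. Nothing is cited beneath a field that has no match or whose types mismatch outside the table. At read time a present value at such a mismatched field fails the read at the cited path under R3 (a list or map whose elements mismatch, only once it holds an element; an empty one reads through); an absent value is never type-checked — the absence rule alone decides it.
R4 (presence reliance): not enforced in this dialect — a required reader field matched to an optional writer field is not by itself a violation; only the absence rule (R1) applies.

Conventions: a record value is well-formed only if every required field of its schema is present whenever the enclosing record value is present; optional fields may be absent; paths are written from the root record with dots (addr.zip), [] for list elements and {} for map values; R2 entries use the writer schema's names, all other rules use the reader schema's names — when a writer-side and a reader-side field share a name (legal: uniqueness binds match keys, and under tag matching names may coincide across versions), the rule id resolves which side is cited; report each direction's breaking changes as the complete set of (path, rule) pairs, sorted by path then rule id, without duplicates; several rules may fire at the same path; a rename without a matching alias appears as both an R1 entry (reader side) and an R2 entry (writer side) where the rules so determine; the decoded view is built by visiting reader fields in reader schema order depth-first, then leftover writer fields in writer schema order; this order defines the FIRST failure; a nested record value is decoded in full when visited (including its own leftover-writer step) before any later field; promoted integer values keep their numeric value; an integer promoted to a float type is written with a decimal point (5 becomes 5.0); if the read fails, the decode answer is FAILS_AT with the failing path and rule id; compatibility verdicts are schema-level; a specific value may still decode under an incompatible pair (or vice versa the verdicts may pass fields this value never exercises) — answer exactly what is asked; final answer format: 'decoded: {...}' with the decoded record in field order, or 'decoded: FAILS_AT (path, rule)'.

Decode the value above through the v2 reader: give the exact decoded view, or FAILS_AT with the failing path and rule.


decoded: FAILS_AT (height, R3)

the writer's type comes first in each User pair
decode walk for User under reader schema v2:
  latitude := 1.5
  seq := -7 (absent -> default)
  zip := null (absent, optional -> null)
  age := 40
  id := -7
  signature := null (absent, optional -> null)
  read fails at height under R3
  => FAILS_AT (height, R3)
checking off the User differences that do not matter here:
  added field seq to record User: required int32, tag 34, default -7 (in v2 it sits immediately before zip) -> matters for User compatibility verdicts, not for this value's decode
  field zip in record User: tag 9 changed to 31 -> matters for User compatibility verdicts, not for this value's decode
  added field signature to record User: optional bytes, tag 30 (in v2 it sits immediately before height) -> matters for User compatibility verdicts, not for this value's decode


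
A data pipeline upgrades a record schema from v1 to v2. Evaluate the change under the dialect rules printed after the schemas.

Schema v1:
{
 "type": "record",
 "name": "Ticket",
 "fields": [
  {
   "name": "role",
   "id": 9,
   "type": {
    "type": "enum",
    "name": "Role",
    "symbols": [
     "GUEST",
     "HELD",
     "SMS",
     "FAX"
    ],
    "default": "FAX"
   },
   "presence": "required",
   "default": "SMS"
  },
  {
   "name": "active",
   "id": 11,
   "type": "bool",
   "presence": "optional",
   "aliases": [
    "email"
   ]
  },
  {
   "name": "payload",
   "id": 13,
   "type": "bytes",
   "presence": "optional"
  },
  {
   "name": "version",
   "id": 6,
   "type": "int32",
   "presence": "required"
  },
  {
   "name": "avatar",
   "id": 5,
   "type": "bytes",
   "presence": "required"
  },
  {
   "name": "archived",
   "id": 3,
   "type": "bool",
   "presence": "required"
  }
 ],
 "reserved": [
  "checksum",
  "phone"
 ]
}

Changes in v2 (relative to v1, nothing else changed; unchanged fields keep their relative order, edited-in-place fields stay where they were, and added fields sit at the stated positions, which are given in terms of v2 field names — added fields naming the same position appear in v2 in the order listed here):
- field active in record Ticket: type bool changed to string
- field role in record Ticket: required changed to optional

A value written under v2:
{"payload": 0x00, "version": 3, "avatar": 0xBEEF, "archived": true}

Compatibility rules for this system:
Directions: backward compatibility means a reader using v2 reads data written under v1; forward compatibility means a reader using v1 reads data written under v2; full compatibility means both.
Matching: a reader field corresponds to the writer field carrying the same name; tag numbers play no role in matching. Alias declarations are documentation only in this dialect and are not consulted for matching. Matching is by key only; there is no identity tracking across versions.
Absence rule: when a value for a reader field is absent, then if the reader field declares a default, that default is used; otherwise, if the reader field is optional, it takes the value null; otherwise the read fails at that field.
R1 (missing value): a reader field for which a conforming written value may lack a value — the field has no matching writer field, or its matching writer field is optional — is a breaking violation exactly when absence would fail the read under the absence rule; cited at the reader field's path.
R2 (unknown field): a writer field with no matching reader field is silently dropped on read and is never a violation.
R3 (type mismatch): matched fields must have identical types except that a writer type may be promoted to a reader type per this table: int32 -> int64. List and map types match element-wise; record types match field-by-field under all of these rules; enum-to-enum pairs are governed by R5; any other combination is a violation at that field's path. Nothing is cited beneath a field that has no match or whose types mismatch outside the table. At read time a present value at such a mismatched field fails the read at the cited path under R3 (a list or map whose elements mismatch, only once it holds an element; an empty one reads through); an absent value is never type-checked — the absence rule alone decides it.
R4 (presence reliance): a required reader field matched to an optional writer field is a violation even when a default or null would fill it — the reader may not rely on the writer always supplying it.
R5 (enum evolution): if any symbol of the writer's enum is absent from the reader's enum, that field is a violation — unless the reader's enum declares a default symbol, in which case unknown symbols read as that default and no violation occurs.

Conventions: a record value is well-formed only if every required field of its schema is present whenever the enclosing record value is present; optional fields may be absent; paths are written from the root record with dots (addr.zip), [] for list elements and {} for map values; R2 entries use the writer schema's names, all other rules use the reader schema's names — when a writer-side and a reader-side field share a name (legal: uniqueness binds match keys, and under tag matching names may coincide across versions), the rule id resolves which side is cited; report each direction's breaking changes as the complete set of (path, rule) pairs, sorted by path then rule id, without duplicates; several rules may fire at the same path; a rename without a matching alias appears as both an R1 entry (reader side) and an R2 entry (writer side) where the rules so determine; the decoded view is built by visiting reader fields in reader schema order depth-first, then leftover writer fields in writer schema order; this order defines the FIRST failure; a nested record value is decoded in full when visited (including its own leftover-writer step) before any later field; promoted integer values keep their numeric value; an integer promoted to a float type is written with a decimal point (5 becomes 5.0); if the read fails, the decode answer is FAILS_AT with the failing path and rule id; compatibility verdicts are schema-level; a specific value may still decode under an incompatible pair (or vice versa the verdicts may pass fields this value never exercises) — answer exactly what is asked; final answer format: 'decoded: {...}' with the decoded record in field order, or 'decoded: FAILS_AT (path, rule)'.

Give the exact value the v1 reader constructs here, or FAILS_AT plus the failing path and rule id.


in Ticket below, arrows point writer -> reader
decode (reader v1):
  role := "SMS" (no value, default fills)
  active := null (not supplied -> null)
  payload := 0x00
  version := 3
  avatar := 0xBEEF
  archived := true
  => decoded: {"role": "SMS", "active": null, "payload": 0x00, "version": 3, "avatar": 0xBEEF, "archived": true}
remaining Ticket differences; none change what is asked:
  field active in record Ticket: type bool changed to string -> schema-level compatibility only; this Ticket value's decode is unchanged
  field role in record Ticket: required changed to optional -> schema-level compatibility only; this Ticket value's decode is unchanged

decoded: {"role": "SMS", "active": null, "payload": 0x00, "version": 3, "avatar": 0xBEEF, "archived": true}


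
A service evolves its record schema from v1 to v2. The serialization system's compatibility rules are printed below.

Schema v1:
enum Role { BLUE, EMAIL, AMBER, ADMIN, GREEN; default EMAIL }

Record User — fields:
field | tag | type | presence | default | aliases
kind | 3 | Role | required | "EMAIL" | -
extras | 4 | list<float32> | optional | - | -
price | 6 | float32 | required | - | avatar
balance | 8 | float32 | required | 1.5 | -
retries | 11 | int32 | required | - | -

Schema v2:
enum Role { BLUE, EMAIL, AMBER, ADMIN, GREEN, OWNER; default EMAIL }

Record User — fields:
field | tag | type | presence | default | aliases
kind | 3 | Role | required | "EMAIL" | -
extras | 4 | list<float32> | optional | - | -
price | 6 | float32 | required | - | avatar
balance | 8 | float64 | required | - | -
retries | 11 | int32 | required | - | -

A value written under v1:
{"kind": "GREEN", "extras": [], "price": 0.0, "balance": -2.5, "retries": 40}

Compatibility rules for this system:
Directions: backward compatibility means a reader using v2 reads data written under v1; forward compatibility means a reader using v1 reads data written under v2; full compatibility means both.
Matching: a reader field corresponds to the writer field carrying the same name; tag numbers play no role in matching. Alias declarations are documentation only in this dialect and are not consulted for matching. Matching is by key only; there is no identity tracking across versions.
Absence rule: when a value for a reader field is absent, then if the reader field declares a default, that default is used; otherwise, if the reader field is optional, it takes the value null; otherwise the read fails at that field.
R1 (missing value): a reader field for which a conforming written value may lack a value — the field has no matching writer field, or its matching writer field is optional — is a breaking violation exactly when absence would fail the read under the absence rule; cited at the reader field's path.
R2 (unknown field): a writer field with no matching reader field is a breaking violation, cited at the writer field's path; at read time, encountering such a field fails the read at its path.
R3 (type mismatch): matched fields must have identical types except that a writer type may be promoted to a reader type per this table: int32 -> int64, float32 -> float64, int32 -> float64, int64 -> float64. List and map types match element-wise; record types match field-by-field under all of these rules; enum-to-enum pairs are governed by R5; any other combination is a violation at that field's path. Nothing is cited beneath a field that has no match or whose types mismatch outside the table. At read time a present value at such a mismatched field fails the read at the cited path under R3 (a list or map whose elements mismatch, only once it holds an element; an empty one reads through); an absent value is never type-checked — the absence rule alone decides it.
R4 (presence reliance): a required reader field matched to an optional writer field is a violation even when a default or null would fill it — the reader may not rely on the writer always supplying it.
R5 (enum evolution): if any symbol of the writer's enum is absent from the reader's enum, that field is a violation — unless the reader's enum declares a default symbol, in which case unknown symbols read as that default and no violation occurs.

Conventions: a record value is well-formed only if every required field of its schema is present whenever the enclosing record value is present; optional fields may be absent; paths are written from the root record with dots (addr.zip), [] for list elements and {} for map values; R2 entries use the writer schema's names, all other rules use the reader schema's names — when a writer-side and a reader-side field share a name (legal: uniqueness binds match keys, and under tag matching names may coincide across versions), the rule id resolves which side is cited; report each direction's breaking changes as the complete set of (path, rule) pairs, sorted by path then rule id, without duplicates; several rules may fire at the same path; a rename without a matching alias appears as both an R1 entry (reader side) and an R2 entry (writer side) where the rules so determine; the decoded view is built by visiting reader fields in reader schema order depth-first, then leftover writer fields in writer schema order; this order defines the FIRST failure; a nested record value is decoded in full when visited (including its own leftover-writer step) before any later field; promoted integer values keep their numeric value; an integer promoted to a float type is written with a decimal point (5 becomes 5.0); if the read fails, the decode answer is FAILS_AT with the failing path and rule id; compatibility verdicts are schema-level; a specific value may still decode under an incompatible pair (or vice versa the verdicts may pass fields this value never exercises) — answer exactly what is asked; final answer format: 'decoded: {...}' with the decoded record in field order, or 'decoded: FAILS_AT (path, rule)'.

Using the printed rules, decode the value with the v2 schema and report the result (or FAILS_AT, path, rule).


decoded: {"kind": "GREEN", "extras": [], "price": 0.0, "balance": -2.5, "retries": 40}

arrows below run writer -> reader for User
decoding the User value with the v2 reader:
  kind := "GREEN"
  extras := []
  price := 0.0
  balance := -2.5 (float32 -> float64)
  retries := 40
  => decoded: {"kind": "GREEN", "extras": [], "price": 0.0, "balance": -2.5, "retries": 40}
diffs on User not affecting the asked answer:
  enum Role (field kind in record User): symbol OWNER added -> triggers nothing under the printed rules; the User answer is the same either way
  field balance in record User: type float32 changed to float64 (its default is dropped) -> schema-level compatibility only; this User value's decode is unchanged
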